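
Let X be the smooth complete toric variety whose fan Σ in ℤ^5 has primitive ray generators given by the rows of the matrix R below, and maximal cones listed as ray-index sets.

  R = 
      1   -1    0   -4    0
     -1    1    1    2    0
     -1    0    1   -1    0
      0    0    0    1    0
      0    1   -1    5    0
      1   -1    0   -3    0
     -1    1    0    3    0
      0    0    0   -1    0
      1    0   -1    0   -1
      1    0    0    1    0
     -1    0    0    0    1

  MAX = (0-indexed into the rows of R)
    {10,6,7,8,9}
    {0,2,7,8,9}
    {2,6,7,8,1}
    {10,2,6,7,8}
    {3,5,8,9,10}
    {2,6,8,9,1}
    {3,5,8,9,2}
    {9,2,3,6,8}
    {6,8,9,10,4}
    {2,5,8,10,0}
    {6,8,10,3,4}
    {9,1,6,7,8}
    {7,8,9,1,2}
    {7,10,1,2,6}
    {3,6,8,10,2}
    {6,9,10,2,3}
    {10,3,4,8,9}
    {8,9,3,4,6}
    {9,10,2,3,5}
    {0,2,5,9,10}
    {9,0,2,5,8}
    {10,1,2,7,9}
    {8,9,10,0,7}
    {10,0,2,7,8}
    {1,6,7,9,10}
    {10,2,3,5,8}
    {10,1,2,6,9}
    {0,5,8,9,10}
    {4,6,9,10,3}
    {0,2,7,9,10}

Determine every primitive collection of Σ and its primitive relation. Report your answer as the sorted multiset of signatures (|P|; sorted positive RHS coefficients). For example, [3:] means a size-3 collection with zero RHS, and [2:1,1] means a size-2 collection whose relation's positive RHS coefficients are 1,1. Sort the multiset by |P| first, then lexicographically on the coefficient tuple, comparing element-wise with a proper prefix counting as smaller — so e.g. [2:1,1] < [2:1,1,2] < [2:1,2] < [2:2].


|primitive collections| = 17. Relations:

  {3,7}:  v_{3} + v_{7} = 0  so sig = [2:]
  {5,6}:  v_{5} + v_{6} = 0  so sig = [2:]
  {0,3}:  v_{0} + v_{3} = v_{5}  so sig = [2:1]
  {0,6}:  v_{0} + v_{6} = v_{7}  so sig = [2:1]
  {5,7}:  v_{5} + v_{7} = v_{0}  so sig = [2:1]
  {2,4}:  v_{2} + v_{4} = v_{3} + v_{6}  so sig = [2:1,1]
  {0,4}:  v_{0} + v_{4} = v_{8} + v_{9} + v_{10}  so sig = [2:1,1,1]
  {1,3}:  v_{1} + v_{3} = v_{2} + v_{6} + v_{9}  so sig = [2:1,1,1]
  {1,5}:  v_{1} + v_{5} = v_{2} + v_{7} + v_{9}  so sig = [2:1,1,1]
  {4,5}:  v_{4} + v_{5} = v_{3} + v_{8} + v_{9} + v_{10}  so sig = [2:1,1,1,1]
  {4,7}:  v_{4} + v_{7} = v_{6} + v_{8} + v_{9} + v_{10}  so sig = [2:1,1,1,1]
  {0,1}:  v_{0} + v_{1} = v_{2} + 2·v_{7} + v_{9}  so sig = [2:1,1,2]
  {1,4}:  v_{1} + v_{4} = 2·v_{6} + v_{9}  so sig = [2:1,2]
  {1,8,10}:  v_{1} + v_{8} + v_{10} = v_{6} + v_{7}  so sig = [3:1,1]
  {2,8,9,10}:  v_{2} + v_{8} + v_{9} + v_{10} = 0  so sig = [4:]
  {2,6,7,9}:  v_{2} + v_{6} + v_{7} + v_{9} = v_{1}  so sig = [4:1]
  {3,6,8,9,10}:  v_{3} + v_{6} + v_{8} + v_{9} + v_{10} = v_{4}  so sig = [5:1]

Sorted signature multiset PRS(X):
{ [2:] ×2,  [2:1] ×3,  [2:1,1],  [2:1,1,1] ×3,  [2:1,1,1,1] ×2,  [2:1,1,2],  [2:1,2],  [3:1,1],  [4:],  [4:1],  [5:1] }


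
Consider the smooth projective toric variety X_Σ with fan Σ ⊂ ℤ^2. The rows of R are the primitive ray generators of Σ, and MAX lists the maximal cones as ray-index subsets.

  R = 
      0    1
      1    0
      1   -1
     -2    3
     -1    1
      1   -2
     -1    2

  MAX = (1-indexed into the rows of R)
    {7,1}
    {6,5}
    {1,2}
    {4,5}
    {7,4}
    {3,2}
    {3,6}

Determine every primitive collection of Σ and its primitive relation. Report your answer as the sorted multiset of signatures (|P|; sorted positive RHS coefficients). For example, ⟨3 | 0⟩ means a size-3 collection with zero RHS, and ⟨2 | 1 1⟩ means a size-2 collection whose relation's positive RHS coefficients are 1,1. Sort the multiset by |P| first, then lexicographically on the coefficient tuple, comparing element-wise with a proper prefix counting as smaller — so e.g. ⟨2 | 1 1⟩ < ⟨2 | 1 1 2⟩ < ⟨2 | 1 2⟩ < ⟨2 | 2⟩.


Primitive collections (14):

  P = {3,5}:  v_{3} + v_{5} = 0  so sig = ⟨2 | 0⟩
  P = {6,7}:  v_{6} + v_{7} = 0  so sig = ⟨2 | 0⟩
  P = {1,3}:  v_{1} + v_{3} = v_{2}  so sig = ⟨2 | 1⟩
  P = {1,5}:  v_{1} + v_{5} = v_{7}  so sig = ⟨2 | 1⟩
  P = {1,6}:  v_{1} + v_{6} = v_{3}  so sig = ⟨2 | 1⟩
  P = {2,5}:  v_{2} + v_{5} = v_{1}  so sig = ⟨2 | 1⟩
  P = {3,4}:  v_{3} + v_{4} = v_{7}  so sig = ⟨2 | 1⟩
  P = {3,7}:  v_{3} + v_{7} = v_{1}  so sig = ⟨2 | 1⟩
  P = {4,6}:  v_{4} + v_{6} = v_{5}  so sig = ⟨2 | 1⟩
  P = {5,7}:  v_{5} + v_{7} = v_{4}  so sig = ⟨2 | 1⟩
  P = {2,4}:  v_{2} + v_{4} = v_{1} + v_{7}  so sig = ⟨2 | 1 1⟩
  P = {1,4}:  v_{1} + v_{4} = 2·v_{7}  so sig = ⟨2 | 2⟩
  P = {2,6}:  v_{2} + v_{6} = 2·v_{3}  so sig = ⟨2 | 2⟩
  P = {2,7}:  v_{2} + v_{7} = 2·v_{1}  so sig = ⟨2 | 2⟩

Signatures (|P|; sorted positive RHS coefficients), sorted:
[⟨2 | 0⟩, ⟨2 | 0⟩, ⟨2 | 1⟩, ⟨2 | 1⟩, ⟨2 | 1⟩, ⟨2 | 1⟩, ⟨2 | 1⟩, ⟨2 | 1⟩, ⟨2 | 1⟩, ⟨2 | 1⟩, ⟨2 | 1 1⟩, ⟨2 | 2⟩, ⟨2 | 2⟩, ⟨2 | 2⟩]


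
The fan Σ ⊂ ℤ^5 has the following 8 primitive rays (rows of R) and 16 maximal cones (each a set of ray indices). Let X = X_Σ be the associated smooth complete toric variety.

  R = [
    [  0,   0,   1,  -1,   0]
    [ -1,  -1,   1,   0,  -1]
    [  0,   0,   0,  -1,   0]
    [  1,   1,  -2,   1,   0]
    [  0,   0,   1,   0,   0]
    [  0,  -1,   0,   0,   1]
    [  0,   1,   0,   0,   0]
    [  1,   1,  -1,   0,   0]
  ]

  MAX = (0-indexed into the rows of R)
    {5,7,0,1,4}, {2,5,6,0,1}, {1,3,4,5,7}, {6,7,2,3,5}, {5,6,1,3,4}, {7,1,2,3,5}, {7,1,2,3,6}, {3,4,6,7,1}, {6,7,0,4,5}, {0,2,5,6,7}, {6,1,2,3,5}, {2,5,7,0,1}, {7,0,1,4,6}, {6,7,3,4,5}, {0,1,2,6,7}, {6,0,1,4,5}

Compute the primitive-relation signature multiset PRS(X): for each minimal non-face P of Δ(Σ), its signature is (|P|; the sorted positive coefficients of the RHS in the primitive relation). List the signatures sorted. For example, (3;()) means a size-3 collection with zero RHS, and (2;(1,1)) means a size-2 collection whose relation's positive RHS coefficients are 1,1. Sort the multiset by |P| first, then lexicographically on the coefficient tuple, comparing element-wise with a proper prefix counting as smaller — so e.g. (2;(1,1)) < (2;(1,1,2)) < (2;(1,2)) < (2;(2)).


|primitive collections| = 3. Relations:

  {0,3}:  v_{0} + v_{3} = v_{7} — sig = (2;(1))
  {2,4}:  v_{2} + v_{4} = v_{0} — sig = (2;(1))
  {1,5,6,7}:  v_{1} + v_{5} + v_{6} + v_{7} = 0 — sig = (4;())

Sorted signature multiset PRS(X):
    |P|=2: 2 collections, coeffs (1), (1)
    |P|=4: 1 collection, coeffs ()


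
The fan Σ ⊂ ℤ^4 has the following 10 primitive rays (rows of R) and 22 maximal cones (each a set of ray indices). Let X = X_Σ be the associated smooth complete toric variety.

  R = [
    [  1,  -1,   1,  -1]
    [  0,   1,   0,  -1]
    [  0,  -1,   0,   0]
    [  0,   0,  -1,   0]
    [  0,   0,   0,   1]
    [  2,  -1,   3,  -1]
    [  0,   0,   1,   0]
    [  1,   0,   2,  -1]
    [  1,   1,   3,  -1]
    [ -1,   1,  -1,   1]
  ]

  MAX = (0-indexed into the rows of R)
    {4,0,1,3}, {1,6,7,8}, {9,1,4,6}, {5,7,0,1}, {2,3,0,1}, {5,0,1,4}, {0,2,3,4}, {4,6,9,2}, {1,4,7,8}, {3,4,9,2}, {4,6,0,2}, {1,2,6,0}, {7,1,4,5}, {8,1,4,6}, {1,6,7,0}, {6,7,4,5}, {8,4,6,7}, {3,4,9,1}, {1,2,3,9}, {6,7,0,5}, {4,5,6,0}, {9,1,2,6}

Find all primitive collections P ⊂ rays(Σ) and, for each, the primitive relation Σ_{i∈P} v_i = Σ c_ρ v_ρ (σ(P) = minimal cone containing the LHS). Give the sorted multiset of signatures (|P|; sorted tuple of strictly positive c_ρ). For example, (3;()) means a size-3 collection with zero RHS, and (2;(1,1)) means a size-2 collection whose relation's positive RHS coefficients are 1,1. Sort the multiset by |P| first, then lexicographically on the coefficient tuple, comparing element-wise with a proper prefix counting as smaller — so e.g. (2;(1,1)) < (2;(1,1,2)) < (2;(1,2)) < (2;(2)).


18 minimal non-faces of Δ(Σ) (on 10 rays):

  P={0,9}:  v_{0} + v_{9} = 0  so sig = (2;())
  P={3,6}:  v_{3} + v_{6} = 0  so sig = (2;())
  P={2,7}:  v_{2} + v_{7} = v_{0} + v_{6}  so sig = (2;(1,1))
  P={2,8}:  v_{2} + v_{8} = v_{6} + v_{7}  so sig = (2;(1,1))
  P={5,9}:  v_{5} + v_{9} = v_{4} + v_{7}  so sig = (2;(1,1))
  P={3,7}:  v_{3} + v_{7} = v_{0} + v_{1} + v_{4}  so sig = (2;(1,1,1))
  P={3,8}:  v_{3} + v_{8} = v_{1} + v_{4} + v_{7}  so sig = (2;(1,1,1))
  P={7,9}:  v_{7} + v_{9} = v_{1} + v_{4} + v_{6}  so sig = (2;(1,1,1))
  P={2,5}:  v_{2} + v_{5} = 2·v_{0} + v_{4} + v_{6}  so sig = (2;(1,1,2))
  P={3,5}:  v_{3} + v_{5} = 2·v_{0} + v_{1} + 2·v_{4}  so sig = (2;(1,2,2))
  P={5,8}:  v_{5} + v_{8} = v_{4} + 3·v_{7}  so sig = (2;(1,3))
  P={0,8}:  v_{0} + v_{8} = 2·v_{7}  so sig = (2;(2))
  P={8,9}:  v_{8} + v_{9} = 2·v_{1} + 2·v_{4} + 2·v_{6}  so sig = (2;(2,2,2))
  P={1,2,4}:  v_{1} + v_{2} + v_{4} = 0  so sig = (3;())
  P={0,4,7}:  v_{0} + v_{4} + v_{7} = v_{5}  so sig = (3;(1))
  P={1,5,6}:  v_{1} + v_{5} + v_{6} = 2·v_{7}  so sig = (3;(2))
  P={0,1,4,6}:  v_{0} + v_{1} + v_{4} + v_{6} = v_{7}  so sig = (4;(1))
  P={1,4,6,7}:  v_{1} + v_{4} + v_{6} + v_{7} = v_{8}  so sig = (4;(1))

Hence PRS(X_Σ) =
[(2;()), (2;()), (2;(1,1)), (2;(1,1)), (2;(1,1)), (2;(1,1,1)), (2;(1,1,1)), (2;(1,1,1)), (2;(1,1,2)), (2;(1,2,2)), (2;(1,3)), (2;(2)), (2;(2,2,2)), (3;()), (3;(1)), (3;(2)), (4;(1)), (4;(1))]


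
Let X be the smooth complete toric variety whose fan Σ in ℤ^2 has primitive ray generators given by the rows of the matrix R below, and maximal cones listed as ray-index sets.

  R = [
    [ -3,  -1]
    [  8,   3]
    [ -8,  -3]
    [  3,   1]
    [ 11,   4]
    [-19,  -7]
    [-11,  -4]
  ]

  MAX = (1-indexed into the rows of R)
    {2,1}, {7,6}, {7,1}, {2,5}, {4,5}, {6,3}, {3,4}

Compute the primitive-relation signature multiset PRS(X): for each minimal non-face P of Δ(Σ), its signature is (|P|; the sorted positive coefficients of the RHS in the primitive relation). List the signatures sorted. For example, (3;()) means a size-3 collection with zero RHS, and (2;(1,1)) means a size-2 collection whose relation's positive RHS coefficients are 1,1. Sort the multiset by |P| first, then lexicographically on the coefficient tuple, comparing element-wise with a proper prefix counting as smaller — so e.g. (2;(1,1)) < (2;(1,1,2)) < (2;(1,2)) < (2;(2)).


Primitive collections (14):

  P = {1,4}:  v_{1} + v_{4} = 0 ; sig = (2;())
  P = {2,3}:  v_{2} + v_{3} = 0 ; sig = (2;())
  P = {5,7}:  v_{5} + v_{7} = 0 ; sig = (2;())
  P = {1,3}:  v_{1} + v_{3} = v_{7} ; sig = (2;(1))
  P = {1,5}:  v_{1} + v_{5} = v_{2} ; sig = (2;(1))
  P = {2,4}:  v_{2} + v_{4} = v_{5} ; sig = (2;(1))
  P = {2,6}:  v_{2} + v_{6} = v_{7} ; sig = (2;(1))
  P = {2,7}:  v_{2} + v_{7} = v_{1} ; sig = (2;(1))
  P = {3,5}:  v_{3} + v_{5} = v_{4} ; sig = (2;(1))
  P = {3,7}:  v_{3} + v_{7} = v_{6} ; sig = (2;(1))
  P = {4,7}:  v_{4} + v_{7} = v_{3} ; sig = (2;(1))
  P = {5,6}:  v_{5} + v_{6} = v_{3} ; sig = (2;(1))
  P = {1,6}:  v_{1} + v_{6} = 2·v_{7} ; sig = (2;(2))
  P = {4,6}:  v_{4} + v_{6} = 2·v_{3} ; sig = (2;(2))

Hence PRS(X_Σ) =
{ (2;()) ×3,  (2;(1)) ×9,  (2;(2)) ×2 }


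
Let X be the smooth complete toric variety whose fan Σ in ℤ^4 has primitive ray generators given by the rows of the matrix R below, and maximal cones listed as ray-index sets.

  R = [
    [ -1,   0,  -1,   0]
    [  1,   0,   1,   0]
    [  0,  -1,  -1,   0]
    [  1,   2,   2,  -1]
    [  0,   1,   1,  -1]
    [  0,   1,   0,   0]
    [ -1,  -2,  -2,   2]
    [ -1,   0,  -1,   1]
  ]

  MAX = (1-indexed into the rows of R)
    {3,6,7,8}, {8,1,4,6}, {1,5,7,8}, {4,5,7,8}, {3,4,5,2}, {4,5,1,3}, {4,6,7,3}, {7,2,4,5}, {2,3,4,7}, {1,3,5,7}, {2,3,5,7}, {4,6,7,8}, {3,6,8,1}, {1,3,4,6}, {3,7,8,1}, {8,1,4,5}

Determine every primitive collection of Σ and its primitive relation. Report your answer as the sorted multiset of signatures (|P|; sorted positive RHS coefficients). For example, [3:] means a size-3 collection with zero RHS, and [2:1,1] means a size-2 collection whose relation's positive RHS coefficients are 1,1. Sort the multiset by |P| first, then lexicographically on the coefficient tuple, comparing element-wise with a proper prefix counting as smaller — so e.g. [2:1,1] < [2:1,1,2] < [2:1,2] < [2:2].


Minimal non-faces — 9 found among 8 rays, 16 max cones:

  P = {1,2}:  v_{1} + v_{2} = 0  so sig = [2:]
  P = {2,8}:  v_{2} + v_{8} = v_{4} + v_{7}  so sig = [2:1,1]
  P = {5,6}:  v_{5} + v_{6} = v_{1} + v_{4}  so sig = [2:1,1]
  P = {2,6}:  v_{2} + v_{6} = v_{3} + 2·v_{4} + v_{7}  so sig = [2:1,1,2]
  P = {1,4,7}:  v_{1} + v_{4} + v_{7} = v_{8}  so sig = [3:1]
  P = {3,4,8}:  v_{3} + v_{4} + v_{8} = v_{6}  so sig = [3:1]
  P = {3,5,8}:  v_{3} + v_{5} + v_{8} = v_{1}  so sig = [3:1]
  P = {1,6,7}:  v_{1} + v_{6} + v_{7} = v_{3} + 2·v_{8}  so sig = [3:1,2]
  P = {3,4,5,7}:  v_{3} + v_{4} + v_{5} + v_{7} = 0  so sig = [4:]

so the primitive-relation signature multiset is
    |P|=2: 4 collections, coeffs (), (1,1), (1,1), (1,1,2)
    |P|=3: 4 collections, coeffs (1), (1), (1), (1,2)
    |P|=4: 1 collection, coeffs ()


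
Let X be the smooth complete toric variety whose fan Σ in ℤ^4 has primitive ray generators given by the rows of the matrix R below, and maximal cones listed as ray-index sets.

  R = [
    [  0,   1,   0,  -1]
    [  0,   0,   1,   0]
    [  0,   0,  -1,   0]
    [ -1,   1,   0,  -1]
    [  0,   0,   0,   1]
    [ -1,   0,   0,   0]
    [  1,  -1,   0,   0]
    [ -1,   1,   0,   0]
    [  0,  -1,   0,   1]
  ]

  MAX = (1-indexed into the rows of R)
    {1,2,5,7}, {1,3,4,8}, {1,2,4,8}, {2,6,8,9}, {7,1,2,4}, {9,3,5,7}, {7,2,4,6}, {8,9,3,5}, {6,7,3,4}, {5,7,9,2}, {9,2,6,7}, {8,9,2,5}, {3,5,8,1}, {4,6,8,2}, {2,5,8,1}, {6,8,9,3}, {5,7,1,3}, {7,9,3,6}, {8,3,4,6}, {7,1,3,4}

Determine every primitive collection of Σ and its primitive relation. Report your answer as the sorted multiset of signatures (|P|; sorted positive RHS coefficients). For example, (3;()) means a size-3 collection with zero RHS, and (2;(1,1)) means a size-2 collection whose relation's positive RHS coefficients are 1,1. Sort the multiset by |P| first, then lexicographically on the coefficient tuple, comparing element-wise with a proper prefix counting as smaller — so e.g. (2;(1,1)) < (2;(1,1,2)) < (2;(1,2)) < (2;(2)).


|primitive collections| = 7. Relations:

  P={1,9}:  v_{1} + v_{9} = 0  ⟹  sig = (2;())
  P={2,3}:  v_{2} + v_{3} = 0  ⟹  sig = (2;())
  P={7,8}:  v_{7} + v_{8} = 0  ⟹  sig = (2;())
  P={1,6}:  v_{1} + v_{6} = v_{4}  ⟹  sig = (2;(1))
  P={4,5}:  v_{4} + v_{5} = v_{8}  ⟹  sig = (2;(1))
  P={4,9}:  v_{4} + v_{9} = v_{6}  ⟹  sig = (2;(1))
  P={5,6}:  v_{5} + v_{6} = v_{8} + v_{9}  ⟹  sig = (2;(1,1))

Hence PRS(X_Σ) =
    (2;())
    (2;())
    (2;())
    (2;(1))
    (2;(1))
    (2;(1))
    (2;(1,1))


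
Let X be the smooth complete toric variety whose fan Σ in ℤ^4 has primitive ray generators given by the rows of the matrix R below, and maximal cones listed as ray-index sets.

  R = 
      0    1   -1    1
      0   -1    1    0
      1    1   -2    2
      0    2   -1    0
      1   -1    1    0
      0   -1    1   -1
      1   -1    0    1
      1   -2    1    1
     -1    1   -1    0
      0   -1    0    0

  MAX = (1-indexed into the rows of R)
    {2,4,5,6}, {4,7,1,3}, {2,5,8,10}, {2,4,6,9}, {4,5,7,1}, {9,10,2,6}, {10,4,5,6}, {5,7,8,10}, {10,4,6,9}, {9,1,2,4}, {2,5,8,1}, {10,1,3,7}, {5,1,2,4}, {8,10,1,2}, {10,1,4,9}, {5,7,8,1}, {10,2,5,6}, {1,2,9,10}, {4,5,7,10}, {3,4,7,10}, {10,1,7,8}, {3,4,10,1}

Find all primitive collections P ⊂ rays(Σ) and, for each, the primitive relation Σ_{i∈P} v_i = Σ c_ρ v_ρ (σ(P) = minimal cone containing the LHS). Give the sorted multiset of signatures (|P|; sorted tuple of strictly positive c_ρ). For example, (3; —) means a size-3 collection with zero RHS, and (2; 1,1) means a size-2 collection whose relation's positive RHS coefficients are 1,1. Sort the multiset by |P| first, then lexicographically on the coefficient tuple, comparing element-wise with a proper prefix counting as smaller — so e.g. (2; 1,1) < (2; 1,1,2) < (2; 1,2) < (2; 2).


16 collections generate NE(X_Σ); each relation:

  P = {1,6}:  v_{1} + v_{6} = 0 ; sig = (2; —)
  P = {5,9}:  v_{5} + v_{9} = 0 ; sig = (2; —)
  P = {2,7}:  v_{2} + v_{7} = v_{8} ; sig = (2; 1)
  P = {2,3}:  v_{2} + v_{3} = v_{1} + v_{7} ; sig = (2; 1,1)
  P = {4,8}:  v_{4} + v_{8} = v_{1} + v_{5} ; sig = (2; 1,1)
  P = {6,7}:  v_{6} + v_{7} = v_{5} + v_{10} ; sig = (2; 1,1)
  P = {7,9}:  v_{7} + v_{9} = v_{1} + v_{10} ; sig = (2; 1,1)
  P = {3,6}:  v_{3} + v_{6} = v_{4} + v_{7} + v_{10} ; sig = (2; 1,1,1)
  P = {6,8}:  v_{6} + v_{8} = v_{2} + v_{5} + v_{10} ; sig = (2; 1,1,1)
  P = {8,9}:  v_{8} + v_{9} = v_{1} + v_{2} + v_{10} ; sig = (2; 1,1,1)
  P = {3,5}:  v_{3} + v_{5} = v_{4} + 2·v_{7} ; sig = (2; 1,2)
  P = {3,8}:  v_{3} + v_{8} = v_{1} + 2·v_{7} ; sig = (2; 1,2)
  P = {3,9}:  v_{3} + v_{9} = 2·v_{1} + v_{4} + 2·v_{10} ; sig = (2; 1,2,2)
  P = {2,4,10}:  v_{2} + v_{4} + v_{10} = 0 ; sig = (3; —)
  P = {1,5,10}:  v_{1} + v_{5} + v_{10} = v_{7} ; sig = (3; 1)
  P = {1,4,7,10}:  v_{1} + v_{4} + v_{7} + v_{10} = v_{3} ; sig = (4; 1)

Signatures (|P|; sorted positive RHS coefficients), sorted:
    |P|=2: 13 collections, coeffs (), (), (1), (1,1), (1,1), (1,1), (1,1), (1,1,1), (1,1,1), (1,1,1), (1,2), (1,2), (1,2,2)
    |P|=3: 2 collections, coeffs (), (1)
    |P|=4: 1 collection, coeffs (1)


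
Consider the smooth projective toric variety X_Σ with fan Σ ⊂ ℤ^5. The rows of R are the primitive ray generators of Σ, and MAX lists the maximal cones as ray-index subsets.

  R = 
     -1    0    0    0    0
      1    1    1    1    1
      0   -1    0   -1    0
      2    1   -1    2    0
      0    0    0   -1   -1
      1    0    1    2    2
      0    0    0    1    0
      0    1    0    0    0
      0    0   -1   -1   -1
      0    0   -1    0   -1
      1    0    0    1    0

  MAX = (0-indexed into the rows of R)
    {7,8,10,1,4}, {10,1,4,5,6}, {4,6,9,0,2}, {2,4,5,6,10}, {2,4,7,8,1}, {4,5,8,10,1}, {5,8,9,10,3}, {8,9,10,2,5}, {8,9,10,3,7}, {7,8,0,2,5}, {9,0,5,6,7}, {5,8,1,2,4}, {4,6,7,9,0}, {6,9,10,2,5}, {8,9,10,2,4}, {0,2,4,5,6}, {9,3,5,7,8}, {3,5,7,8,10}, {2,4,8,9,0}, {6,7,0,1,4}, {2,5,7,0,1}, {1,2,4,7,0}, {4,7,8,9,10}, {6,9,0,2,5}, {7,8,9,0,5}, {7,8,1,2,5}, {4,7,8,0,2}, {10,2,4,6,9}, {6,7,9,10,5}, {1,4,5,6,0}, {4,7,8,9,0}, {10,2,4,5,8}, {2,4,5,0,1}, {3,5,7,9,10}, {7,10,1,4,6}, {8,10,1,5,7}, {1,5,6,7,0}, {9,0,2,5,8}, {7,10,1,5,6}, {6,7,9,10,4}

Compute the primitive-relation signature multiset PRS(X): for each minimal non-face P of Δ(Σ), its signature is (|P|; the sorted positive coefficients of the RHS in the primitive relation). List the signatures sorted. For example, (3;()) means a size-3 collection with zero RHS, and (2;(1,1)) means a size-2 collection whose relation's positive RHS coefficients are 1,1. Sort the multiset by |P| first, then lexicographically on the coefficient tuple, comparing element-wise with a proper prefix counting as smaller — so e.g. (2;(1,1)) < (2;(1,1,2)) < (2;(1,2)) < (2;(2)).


Minimal non-faces — 18 found among 11 rays, 40 max cones:

  P={0,10}:  v_{0} + v_{10} = v_{6} ; sig = (2;(1))
  P={6,8}:  v_{6} + v_{8} = v_{9} ; sig = (2;(1))
  P={1,9}:  v_{1} + v_{9} = v_{7} + v_{10} ; sig = (2;(1,1))
  P={3,6}:  v_{3} + v_{6} = v_{5} + v_{7} + 2·v_{9} + v_{10} ; sig = (2;(1,1,1,2))
  P={0,3}:  v_{0} + v_{3} = v_{5} + v_{7} + 2·v_{9} ; sig = (2;(1,1,2))
  P={2,3}:  v_{2} + v_{3} = v_{5} + 2·v_{8} + v_{10} ; sig = (2;(1,1,2))
  P={3,4}:  v_{3} + v_{4} = v_{7} + v_{8} + 2·v_{10} ; sig = (2;(1,1,2))
  P={1,3}:  v_{1} + v_{3} = v_{5} + 2·v_{7} + v_{8} + 2·v_{10} ; sig = (2;(1,1,2,2))
  P={2,6,7}:  v_{2} + v_{6} + v_{7} = 0 ; sig = (3;())
  P={0,1,8}:  v_{0} + v_{1} + v_{8} = v_{7} ; sig = (3;(1))
  P={2,7,9}:  v_{2} + v_{7} + v_{9} = v_{8} ; sig = (3;(1))
  P={4,5,7}:  v_{4} + v_{5} + v_{7} = v_{1} ; sig = (3;(1))
  P={4,5,9}:  v_{4} + v_{5} + v_{9} = v_{10} ; sig = (3;(1))
  P={1,2,6}:  v_{1} + v_{2} + v_{6} = v_{4} + v_{5} ; sig = (3;(1,1))
  P={2,7,10}:  v_{2} + v_{7} + v_{10} = v_{4} + v_{5} + v_{8} ; sig = (3;(1,1,1))
  P={1,2,10}:  v_{1} + v_{2} + v_{10} = 2·v_{4} + 2·v_{5} + v_{8} ; sig = (3;(1,2,2))
  P={0,4,5,8}:  v_{0} + v_{4} + v_{5} + v_{8} = 0 ; sig = (4;())
  P={5,7,8,9,10}:  v_{5} + v_{7} + v_{8} + v_{9} + v_{10} = v_{3} ; sig = (5;(1))

Sorted signature multiset PRS(X):
[(2;(1)), (2;(1)), (2;(1,1)), (2;(1,1,1,2)), (2;(1,1,2)), (2;(1,1,2)), (2;(1,1,2)), (2;(1,1,2,2)), (3;()), (3;(1)), (3;(1)), (3;(1)), (3;(1)), (3;(1,1)), (3;(1,1,1)), (3;(1,2,2)), (4;()), (5;(1))]


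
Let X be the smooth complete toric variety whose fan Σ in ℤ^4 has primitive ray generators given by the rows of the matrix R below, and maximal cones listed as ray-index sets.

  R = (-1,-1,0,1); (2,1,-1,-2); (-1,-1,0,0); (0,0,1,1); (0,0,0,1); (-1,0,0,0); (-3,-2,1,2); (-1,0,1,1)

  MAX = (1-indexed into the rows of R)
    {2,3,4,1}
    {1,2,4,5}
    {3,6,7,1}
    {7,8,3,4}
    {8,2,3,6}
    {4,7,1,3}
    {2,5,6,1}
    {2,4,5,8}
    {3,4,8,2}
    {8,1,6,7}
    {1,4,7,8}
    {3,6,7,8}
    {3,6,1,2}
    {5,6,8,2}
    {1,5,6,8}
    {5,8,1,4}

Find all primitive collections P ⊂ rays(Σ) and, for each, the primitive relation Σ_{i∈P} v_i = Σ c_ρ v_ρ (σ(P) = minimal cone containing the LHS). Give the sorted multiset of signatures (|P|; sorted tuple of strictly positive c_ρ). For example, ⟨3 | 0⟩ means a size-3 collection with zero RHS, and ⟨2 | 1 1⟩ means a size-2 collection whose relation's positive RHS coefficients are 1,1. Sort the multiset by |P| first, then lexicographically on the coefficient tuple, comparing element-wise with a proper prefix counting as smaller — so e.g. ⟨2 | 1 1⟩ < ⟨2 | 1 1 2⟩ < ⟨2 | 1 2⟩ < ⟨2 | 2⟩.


|primitive collections| = 6. Relations:

  P = {2,7}:  v_{2} + v_{7} = v_{3} — sig = ⟨2 | 1⟩
  P = {3,5}:  v_{3} + v_{5} = v_{1} — sig = ⟨2 | 1⟩
  P = {4,6}:  v_{4} + v_{6} = v_{8} — sig = ⟨2 | 1⟩
  P = {5,7}:  v_{5} + v_{7} = 2·v_{1} + v_{8} — sig = ⟨2 | 1 2⟩
  P = {1,2,8}:  v_{1} + v_{2} + v_{8} = 0 — sig = ⟨3 | 0⟩
  P = {1,3,8}:  v_{1} + v_{3} + v_{8} = v_{7} — sig = ⟨3 | 1⟩

Signatures (|P|; sorted positive RHS coefficients), sorted:
[⟨2 | 1⟩, ⟨2 | 1⟩, ⟨2 | 1⟩, ⟨2 | 1 2⟩, ⟨3 | 0⟩, ⟨3 | 1⟩]


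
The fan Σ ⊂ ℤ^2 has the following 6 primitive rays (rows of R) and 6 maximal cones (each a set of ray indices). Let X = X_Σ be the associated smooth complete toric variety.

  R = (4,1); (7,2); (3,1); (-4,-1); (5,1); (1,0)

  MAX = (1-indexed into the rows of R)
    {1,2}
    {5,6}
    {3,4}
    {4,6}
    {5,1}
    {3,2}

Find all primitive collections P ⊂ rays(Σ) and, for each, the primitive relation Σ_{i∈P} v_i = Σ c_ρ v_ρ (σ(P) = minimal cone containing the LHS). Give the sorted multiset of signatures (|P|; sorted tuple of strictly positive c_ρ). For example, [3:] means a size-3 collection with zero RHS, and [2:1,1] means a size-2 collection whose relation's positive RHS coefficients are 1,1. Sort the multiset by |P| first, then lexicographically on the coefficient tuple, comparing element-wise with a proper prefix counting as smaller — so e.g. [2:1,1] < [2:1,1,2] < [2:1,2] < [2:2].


Σ has 9 primitive collections:

  P = {1,4}:  v_{1} + v_{4} = 0  so sig = [2:]
  P = {1,3}:  v_{1} + v_{3} = v_{2}  so sig = [2:1]
  P = {1,6}:  v_{1} + v_{6} = v_{5}  so sig = [2:1]
  P = {2,4}:  v_{2} + v_{4} = v_{3}  so sig = [2:1]
  P = {3,6}:  v_{3} + v_{6} = v_{1}  so sig = [2:1]
  P = {4,5}:  v_{4} + v_{5} = v_{6}  so sig = [2:1]
  P = {2,6}:  v_{2} + v_{6} = 2·v_{1}  so sig = [2:2]
  P = {3,5}:  v_{3} + v_{5} = 2·v_{1}  so sig = [2:2]
  P = {2,5}:  v_{2} + v_{5} = 3·v_{1}  so sig = [2:3]

Hence PRS(X_Σ) =
[[2:], [2:1], [2:1], [2:1], [2:1], [2:1], [2:2], [2:2], [2:3]]


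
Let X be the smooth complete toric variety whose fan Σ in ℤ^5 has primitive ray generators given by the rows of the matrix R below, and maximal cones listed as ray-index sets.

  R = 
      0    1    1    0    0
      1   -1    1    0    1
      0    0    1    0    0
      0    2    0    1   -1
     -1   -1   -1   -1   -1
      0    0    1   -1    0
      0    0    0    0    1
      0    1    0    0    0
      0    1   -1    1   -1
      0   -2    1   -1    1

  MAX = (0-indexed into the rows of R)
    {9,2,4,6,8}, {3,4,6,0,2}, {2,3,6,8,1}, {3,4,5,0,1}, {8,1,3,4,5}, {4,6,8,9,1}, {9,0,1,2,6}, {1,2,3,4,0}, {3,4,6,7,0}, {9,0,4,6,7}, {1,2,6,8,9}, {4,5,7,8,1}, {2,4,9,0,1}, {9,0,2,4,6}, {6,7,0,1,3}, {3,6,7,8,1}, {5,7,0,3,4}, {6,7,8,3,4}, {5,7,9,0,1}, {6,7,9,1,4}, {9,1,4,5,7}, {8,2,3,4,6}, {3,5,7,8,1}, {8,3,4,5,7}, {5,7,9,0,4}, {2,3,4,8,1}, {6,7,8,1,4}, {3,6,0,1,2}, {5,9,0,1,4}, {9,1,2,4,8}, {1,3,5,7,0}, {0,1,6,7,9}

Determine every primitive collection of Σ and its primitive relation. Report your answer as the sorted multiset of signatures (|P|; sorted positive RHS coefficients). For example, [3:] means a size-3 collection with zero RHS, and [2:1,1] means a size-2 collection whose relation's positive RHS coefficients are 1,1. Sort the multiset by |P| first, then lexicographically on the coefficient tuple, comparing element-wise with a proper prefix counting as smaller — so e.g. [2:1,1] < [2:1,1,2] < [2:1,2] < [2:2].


12 collections generate NE(X_Σ); each relation:

  • {0,8}:  v_{0} + v_{8} = v_{3}  ⇒ sig = [2:1]
  • {2,7}:  v_{2} + v_{7} = v_{0}  ⇒ sig = [2:1]
  • {3,9}:  v_{3} + v_{9} = v_{2}  ⇒ sig = [2:1]
  • {2,5}:  v_{2} + v_{5} = 2·v_{0} + v_{1} + v_{4}  ⇒ sig = [2:1,1,2]
  • {5,6}:  v_{5} + v_{6} = 2·v_{7} + v_{9}  ⇒ sig = [2:1,2]
  • {7,8,9}:  v_{7} + v_{8} + v_{9} = 0  ⇒ sig = [3:]
  • {5,8,9}:  v_{5} + v_{8} + v_{9} = v_{0} + v_{1} + v_{4}  ⇒ sig = [3:1,1,1]
  • {1,3,4,6}:  v_{1} + v_{3} + v_{4} + v_{6} = 0  ⇒ sig = [4:]
  • {0,1,4,7}:  v_{0} + v_{1} + v_{4} + v_{7} = v_{5}  ⇒ sig = [4:1]
  • {1,2,4,6}:  v_{1} + v_{2} + v_{4} + v_{6} = v_{9}  ⇒ sig = [4:1]
  • {0,1,4,6}:  v_{0} + v_{1} + v_{4} + v_{6} = v_{7} + v_{9}  ⇒ sig = [4:1,1]
  • {1,3,4,7}:  v_{1} + v_{3} + v_{4} + v_{7} = v_{5} + v_{8}  ⇒ sig = [4:1,1]

so the primitive-relation signature multiset is
    |P|=2: 5 collections, coeffs (1), (1), (1), (1,1,2), (1,2)
    |P|=3: 2 collections, coeffs (), (1,1,1)
    |P|=4: 5 collections, coeffs (), (1), (1), (1,1), (1,1)


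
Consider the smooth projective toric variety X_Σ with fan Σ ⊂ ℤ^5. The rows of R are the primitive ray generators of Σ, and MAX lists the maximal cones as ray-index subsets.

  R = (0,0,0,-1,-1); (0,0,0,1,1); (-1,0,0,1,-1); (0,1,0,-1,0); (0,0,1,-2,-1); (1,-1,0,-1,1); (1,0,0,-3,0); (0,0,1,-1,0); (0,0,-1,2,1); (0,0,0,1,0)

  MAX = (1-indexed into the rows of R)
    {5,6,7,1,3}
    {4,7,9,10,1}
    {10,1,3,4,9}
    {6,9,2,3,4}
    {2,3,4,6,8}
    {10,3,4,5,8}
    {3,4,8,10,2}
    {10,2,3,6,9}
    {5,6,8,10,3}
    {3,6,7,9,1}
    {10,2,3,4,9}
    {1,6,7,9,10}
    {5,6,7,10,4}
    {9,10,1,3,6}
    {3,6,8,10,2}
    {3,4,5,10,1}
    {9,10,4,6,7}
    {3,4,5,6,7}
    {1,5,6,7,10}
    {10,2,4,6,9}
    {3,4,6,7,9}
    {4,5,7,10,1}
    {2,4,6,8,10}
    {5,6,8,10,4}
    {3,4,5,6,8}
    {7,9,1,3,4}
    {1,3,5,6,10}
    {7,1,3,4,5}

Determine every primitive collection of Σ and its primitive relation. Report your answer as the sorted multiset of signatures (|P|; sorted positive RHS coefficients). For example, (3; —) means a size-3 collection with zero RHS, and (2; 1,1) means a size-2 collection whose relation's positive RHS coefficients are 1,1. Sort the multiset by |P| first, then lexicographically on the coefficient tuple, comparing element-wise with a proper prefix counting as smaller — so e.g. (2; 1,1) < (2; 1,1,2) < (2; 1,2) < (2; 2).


Σ has 10 primitive collections:

  P={1,2}:  v_{1} + v_{2} = 0  ⇒ sig = (2; —)
  P={5,9}:  v_{5} + v_{9} = 0  ⇒ sig = (2; —)
  P={1,8}:  v_{1} + v_{8} = v_{5}  ⇒ sig = (2; 1)
  P={2,5}:  v_{2} + v_{5} = v_{8}  ⇒ sig = (2; 1)
  P={8,9}:  v_{8} + v_{9} = v_{2}  ⇒ sig = (2; 1)
  P={2,7}:  v_{2} + v_{7} = v_{4} + v_{6}  ⇒ sig = (2; 1,1)
  P={7,8}:  v_{7} + v_{8} = v_{4} + v_{5} + v_{6}  ⇒ sig = (2; 1,1,1)
  P={1,4,6}:  v_{1} + v_{4} + v_{6} = v_{7}  ⇒ sig = (3; 1)
  P={3,7,10}:  v_{3} + v_{7} + v_{10} = v_{1}  ⇒ sig = (3; 1)
  P={3,4,6,10}:  v_{3} + v_{4} + v_{6} + v_{10} = 0  ⇒ sig = (4; —)

Hence PRS(X_Σ) =
{ (2; —) ×2,  (2; 1) ×3,  (2; 1,1),  (2; 1,1,1),  (3; 1) ×2,  (4; —) }


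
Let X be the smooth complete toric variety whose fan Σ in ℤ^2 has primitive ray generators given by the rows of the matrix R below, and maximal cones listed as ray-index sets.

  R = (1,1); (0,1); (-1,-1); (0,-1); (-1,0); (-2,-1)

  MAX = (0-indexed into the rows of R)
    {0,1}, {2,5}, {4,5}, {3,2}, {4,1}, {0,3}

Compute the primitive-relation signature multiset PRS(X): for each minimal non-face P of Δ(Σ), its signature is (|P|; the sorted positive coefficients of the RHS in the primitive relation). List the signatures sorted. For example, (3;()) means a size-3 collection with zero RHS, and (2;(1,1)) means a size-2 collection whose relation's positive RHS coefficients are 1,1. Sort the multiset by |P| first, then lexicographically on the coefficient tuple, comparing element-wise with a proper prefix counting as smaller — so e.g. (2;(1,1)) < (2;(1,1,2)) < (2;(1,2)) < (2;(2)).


9 collections generate NE(X_Σ); each relation:

  • {0,2}:  v_{0} + v_{2} = 0  so sig = (2;())
  • {1,3}:  v_{1} + v_{3} = 0  so sig = (2;())
  • {0,4}:  v_{0} + v_{4} = v_{1}  so sig = (2;(1))
  • {0,5}:  v_{0} + v_{5} = v_{4}  so sig = (2;(1))
  • {1,2}:  v_{1} + v_{2} = v_{4}  so sig = (2;(1))
  • {2,4}:  v_{2} + v_{4} = v_{5}  so sig = (2;(1))
  • {3,4}:  v_{3} + v_{4} = v_{2}  so sig = (2;(1))
  • {1,5}:  v_{1} + v_{5} = 2·v_{4}  so sig = (2;(2))
  • {3,5}:  v_{3} + v_{5} = 2·v_{2}  so sig = (2;(2))

Sorted signature multiset PRS(X):
    (2;())
    (2;())
    (2;(1))
    (2;(1))
    (2;(1))
    (2;(1))
    (2;(1))
    (2;(2))
    (2;(2))


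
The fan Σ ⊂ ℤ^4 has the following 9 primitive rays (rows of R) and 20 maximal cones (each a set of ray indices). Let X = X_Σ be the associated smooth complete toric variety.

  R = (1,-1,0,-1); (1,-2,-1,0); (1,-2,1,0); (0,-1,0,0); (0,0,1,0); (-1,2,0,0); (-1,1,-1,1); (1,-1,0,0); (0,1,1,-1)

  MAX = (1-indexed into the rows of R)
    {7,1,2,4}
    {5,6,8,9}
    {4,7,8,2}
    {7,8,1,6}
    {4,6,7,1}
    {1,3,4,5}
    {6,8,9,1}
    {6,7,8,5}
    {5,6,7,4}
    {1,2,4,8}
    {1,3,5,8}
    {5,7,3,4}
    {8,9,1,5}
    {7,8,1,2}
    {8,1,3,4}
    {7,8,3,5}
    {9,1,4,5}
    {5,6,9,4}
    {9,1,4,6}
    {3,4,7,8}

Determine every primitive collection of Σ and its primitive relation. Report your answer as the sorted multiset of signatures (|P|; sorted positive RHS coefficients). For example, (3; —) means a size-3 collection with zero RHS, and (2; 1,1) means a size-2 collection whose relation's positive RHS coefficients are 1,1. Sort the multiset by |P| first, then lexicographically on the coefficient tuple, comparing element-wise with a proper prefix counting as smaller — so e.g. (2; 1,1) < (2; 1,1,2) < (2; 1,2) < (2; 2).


14 minimal non-faces of Δ(Σ) (on 9 rays):

  • {2,9}:  v_{2} + v_{9} = v_{1} — sig = (2; 1)
  • {3,6}:  v_{3} + v_{6} = v_{5} — sig = (2; 1)
  • {7,9}:  v_{7} + v_{9} = v_{6} — sig = (2; 1)
  • {2,5}:  v_{2} + v_{5} = v_{4} + v_{8} — sig = (2; 1,1)
  • {2,6}:  v_{2} + v_{6} = v_{1} + v_{7} — sig = (2; 1,1)
  • {3,9}:  v_{3} + v_{9} = v_{1} + 2·v_{5} — sig = (2; 1,2)
  • {2,3}:  v_{2} + v_{3} = 2·v_{4} + 2·v_{8} — sig = (2; 2,2)
  • {1,5,7}:  v_{1} + v_{5} + v_{7} = 0 — sig = (3; —)
  • {4,6,8}:  v_{4} + v_{6} + v_{8} = 0 — sig = (3; —)
  • {1,5,6}:  v_{1} + v_{5} + v_{6} = v_{9} — sig = (3; 1)
  • {4,5,8}:  v_{4} + v_{5} + v_{8} = v_{3} — sig = (3; 1)
  • {1,3,7}:  v_{1} + v_{3} + v_{7} = v_{4} + v_{8} — sig = (3; 1,1)
  • {4,8,9}:  v_{4} + v_{8} + v_{9} = v_{1} + v_{5} — sig = (3; 1,1)
  • {1,4,7,8}:  v_{1} + v_{4} + v_{7} + v_{8} = v_{2} — sig = (4; 1)

Sorted signature multiset PRS(X):
{ (2; 1) ×3,  (2; 1,1) ×2,  (2; 1,2),  (2; 2,2),  (3; —) ×2,  (3; 1) ×2,  (3; 1,1) ×2,  (4; 1) }


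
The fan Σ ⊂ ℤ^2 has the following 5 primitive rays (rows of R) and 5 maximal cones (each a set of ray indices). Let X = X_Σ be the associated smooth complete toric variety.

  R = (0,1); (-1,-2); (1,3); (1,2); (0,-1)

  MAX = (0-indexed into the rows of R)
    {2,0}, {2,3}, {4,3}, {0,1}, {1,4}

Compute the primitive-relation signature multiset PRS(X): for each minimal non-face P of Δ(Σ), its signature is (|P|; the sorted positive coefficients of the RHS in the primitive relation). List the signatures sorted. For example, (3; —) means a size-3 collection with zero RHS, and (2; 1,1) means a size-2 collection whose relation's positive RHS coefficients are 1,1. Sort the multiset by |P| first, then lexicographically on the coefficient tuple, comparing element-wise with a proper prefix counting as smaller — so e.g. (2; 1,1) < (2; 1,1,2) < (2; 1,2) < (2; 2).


5 collections generate NE(X_Σ); each relation:

  • {0,4}:  v_{0} + v_{4} = 0  ⟹  sig = (2; —)
  • {1,3}:  v_{1} + v_{3} = 0  ⟹  sig = (2; —)
  • {0,3}:  v_{0} + v_{3} = v_{2}  ⟹  sig = (2; 1)
  • {1,2}:  v_{1} + v_{2} = v_{0}  ⟹  sig = (2; 1)
  • {2,4}:  v_{2} + v_{4} = v_{3}  ⟹  sig = (2; 1)

Hence PRS(X_Σ) =
[(2; —), (2; —), (2; 1), (2; 1), (2; 1)]


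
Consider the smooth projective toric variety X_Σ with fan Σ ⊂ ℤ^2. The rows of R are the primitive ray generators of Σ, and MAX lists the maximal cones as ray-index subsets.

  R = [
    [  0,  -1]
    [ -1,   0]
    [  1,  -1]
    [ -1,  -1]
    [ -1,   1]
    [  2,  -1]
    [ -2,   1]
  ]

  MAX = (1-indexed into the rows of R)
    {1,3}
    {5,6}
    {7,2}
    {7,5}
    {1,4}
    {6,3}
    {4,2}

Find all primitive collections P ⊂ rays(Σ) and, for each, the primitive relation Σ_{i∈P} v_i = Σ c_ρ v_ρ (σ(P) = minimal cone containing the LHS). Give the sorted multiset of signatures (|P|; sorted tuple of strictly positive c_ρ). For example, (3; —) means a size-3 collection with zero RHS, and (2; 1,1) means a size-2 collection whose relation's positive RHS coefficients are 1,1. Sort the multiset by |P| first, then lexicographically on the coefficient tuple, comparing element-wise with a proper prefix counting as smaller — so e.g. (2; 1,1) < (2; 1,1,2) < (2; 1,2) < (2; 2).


The 14 primitive collections of Σ (r=7, n=2):

  • {3,5}:  v_{3} + v_{5} = 0 — sig = (2; —)
  • {6,7}:  v_{6} + v_{7} = 0 — sig = (2; —)
  • {1,2}:  v_{1} + v_{2} = v_{4} — sig = (2; 1)
  • {1,5}:  v_{1} + v_{5} = v_{2} — sig = (2; 1)
  • {2,3}:  v_{2} + v_{3} = v_{1} — sig = (2; 1)
  • {2,5}:  v_{2} + v_{5} = v_{7} — sig = (2; 1)
  • {2,6}:  v_{2} + v_{6} = v_{3} — sig = (2; 1)
  • {3,7}:  v_{3} + v_{7} = v_{2} — sig = (2; 1)
  • {4,6}:  v_{4} + v_{6} = v_{1} + v_{3} — sig = (2; 1,1)
  • {1,6}:  v_{1} + v_{6} = 2·v_{3} — sig = (2; 2)
  • {1,7}:  v_{1} + v_{7} = 2·v_{2} — sig = (2; 2)
  • {3,4}:  v_{3} + v_{4} = 2·v_{1} — sig = (2; 2)
  • {4,5}:  v_{4} + v_{5} = 2·v_{2} — sig = (2; 2)
  • {4,7}:  v_{4} + v_{7} = 3·v_{2} — sig = (2; 3)

Sorted signature multiset PRS(X):
{ (2; —) ×2,  (2; 1) ×6,  (2; 1,1),  (2; 2) ×4,  (2; 3) }


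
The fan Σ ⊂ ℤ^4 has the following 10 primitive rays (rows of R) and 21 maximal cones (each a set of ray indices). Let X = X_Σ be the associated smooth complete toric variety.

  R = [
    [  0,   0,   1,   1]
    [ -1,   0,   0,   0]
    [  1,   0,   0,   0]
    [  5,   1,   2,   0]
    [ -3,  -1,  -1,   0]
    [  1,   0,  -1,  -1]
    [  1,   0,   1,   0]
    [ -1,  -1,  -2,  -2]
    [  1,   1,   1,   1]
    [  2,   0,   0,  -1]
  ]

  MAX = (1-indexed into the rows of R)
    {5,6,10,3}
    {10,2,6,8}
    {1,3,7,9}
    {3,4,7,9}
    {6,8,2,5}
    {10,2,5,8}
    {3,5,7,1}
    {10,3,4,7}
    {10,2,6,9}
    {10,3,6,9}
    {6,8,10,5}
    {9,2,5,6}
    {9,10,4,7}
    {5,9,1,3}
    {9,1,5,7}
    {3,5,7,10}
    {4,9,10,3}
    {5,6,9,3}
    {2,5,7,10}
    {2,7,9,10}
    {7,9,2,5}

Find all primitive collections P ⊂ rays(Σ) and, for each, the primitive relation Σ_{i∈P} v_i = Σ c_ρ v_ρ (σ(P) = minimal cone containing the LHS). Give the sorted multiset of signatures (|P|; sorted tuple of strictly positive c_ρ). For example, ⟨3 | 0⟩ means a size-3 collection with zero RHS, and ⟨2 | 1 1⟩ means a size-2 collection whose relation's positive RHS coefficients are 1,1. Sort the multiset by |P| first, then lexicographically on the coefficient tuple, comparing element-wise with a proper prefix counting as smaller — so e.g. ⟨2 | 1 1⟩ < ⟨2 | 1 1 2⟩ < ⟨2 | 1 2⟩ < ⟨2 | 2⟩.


|primitive collections| = 18. Relations:

  • {2,3}:  v_{2} + v_{3} = 0 — sig = ⟨2 | 0⟩
  • {1,6}:  v_{1} + v_{6} = v_{3} — sig = ⟨2 | 1⟩
  • {6,7}:  v_{6} + v_{7} = v_{10} — sig = ⟨2 | 1⟩
  • {1,8}:  v_{1} + v_{8} = v_{5} + v_{10} — sig = ⟨2 | 1 1⟩
  • {1,10}:  v_{1} + v_{10} = v_{3} + v_{7} — sig = ⟨2 | 1 1⟩
  • {4,5}:  v_{4} + v_{5} = v_{3} + v_{7} — sig = ⟨2 | 1 1⟩
  • {8,9}:  v_{8} + v_{9} = v_{2} + v_{6} — sig = ⟨2 | 1 1⟩
  • {1,2}:  v_{1} + v_{2} = v_{5} + v_{7} + v_{9} — sig = ⟨2 | 1 1 1⟩
  • {2,4}:  v_{2} + v_{4} = v_{7} + v_{9} + v_{10} — sig = ⟨2 | 1 1 1⟩
  • {3,8}:  v_{3} + v_{8} = v_{5} + v_{6} + v_{10} — sig = ⟨2 | 1 1 1⟩
  • {4,6}:  v_{4} + v_{6} = v_{3} + v_{9} + 2·v_{10} — sig = ⟨2 | 1 1 2⟩
  • {7,8}:  v_{7} + v_{8} = v_{2} + v_{5} + 2·v_{10} — sig = ⟨2 | 1 1 2⟩
  • {1,4}:  v_{1} + v_{4} = 2·v_{3} + 2·v_{7} + v_{9} — sig = ⟨2 | 1 2 2⟩
  • {4,8}:  v_{4} + v_{8} = 2·v_{10} — sig = ⟨2 | 2⟩
  • {5,9,10}:  v_{5} + v_{9} + v_{10} = 0 — sig = ⟨3 | 0⟩
  • {2,5,6,10}:  v_{2} + v_{5} + v_{6} + v_{10} = v_{8} — sig = ⟨4 | 1⟩
  • {3,5,7,9}:  v_{3} + v_{5} + v_{7} + v_{9} = v_{1} — sig = ⟨4 | 1⟩
  • {3,7,9,10}:  v_{3} + v_{7} + v_{9} + v_{10} = v_{4} — sig = ⟨4 | 1⟩

Sorted signature multiset PRS(X):
    ⟨2 | 0⟩
    ⟨2 | 1⟩
    ⟨2 | 1⟩
    ⟨2 | 1 1⟩
    ⟨2 | 1 1⟩
    ⟨2 | 1 1⟩
    ⟨2 | 1 1⟩
    ⟨2 | 1 1 1⟩
    ⟨2 | 1 1 1⟩
    ⟨2 | 1 1 1⟩
    ⟨2 | 1 1 2⟩
    ⟨2 | 1 1 2⟩
    ⟨2 | 1 2 2⟩
    ⟨2 | 2⟩
    ⟨3 | 0⟩
    ⟨4 | 1⟩
    ⟨4 | 1⟩
    ⟨4 | 1⟩


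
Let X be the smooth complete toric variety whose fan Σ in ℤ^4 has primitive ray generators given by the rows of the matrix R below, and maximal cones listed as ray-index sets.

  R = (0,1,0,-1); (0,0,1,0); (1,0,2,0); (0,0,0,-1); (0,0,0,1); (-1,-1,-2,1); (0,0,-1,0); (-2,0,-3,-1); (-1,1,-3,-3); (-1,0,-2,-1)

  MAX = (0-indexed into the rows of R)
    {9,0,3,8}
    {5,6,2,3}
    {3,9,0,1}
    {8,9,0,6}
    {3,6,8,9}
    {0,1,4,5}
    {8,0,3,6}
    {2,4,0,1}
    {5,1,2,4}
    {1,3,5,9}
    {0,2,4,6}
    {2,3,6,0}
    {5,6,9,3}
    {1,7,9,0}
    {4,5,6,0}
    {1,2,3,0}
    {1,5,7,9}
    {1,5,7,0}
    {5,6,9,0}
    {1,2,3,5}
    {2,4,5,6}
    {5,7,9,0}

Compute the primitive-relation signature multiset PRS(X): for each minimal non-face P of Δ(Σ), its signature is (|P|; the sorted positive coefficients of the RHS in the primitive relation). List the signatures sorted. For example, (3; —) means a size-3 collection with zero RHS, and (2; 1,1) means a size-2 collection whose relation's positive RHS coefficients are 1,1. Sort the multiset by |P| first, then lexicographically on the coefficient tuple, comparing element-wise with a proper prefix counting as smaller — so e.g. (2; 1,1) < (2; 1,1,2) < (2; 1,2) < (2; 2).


Δ(Σ) — 10 vertices, 17 min non-faces:

  P={1,6}:  v_{1} + v_{6} = 0  so sig = (2; —)
  P={3,4}:  v_{3} + v_{4} = 0  so sig = (2; —)
  P={2,9}:  v_{2} + v_{9} = v_{3}  so sig = (2; 1)
  P={2,7}:  v_{2} + v_{7} = v_{1} + v_{9}  so sig = (2; 1,1)
  P={4,9}:  v_{4} + v_{9} = v_{0} + v_{5}  so sig = (2; 1,1)
  P={1,8}:  v_{1} + v_{8} = v_{0} + v_{3} + v_{9}  so sig = (2; 1,1,1)
  P={4,8}:  v_{4} + v_{8} = v_{0} + v_{6} + v_{9}  so sig = (2; 1,1,1)
  P={6,7}:  v_{6} + v_{7} = v_{0} + v_{5} + v_{9}  so sig = (2; 1,1,1)
  P={2,8}:  v_{2} + v_{8} = v_{0} + 2·v_{3} + v_{6}  so sig = (2; 1,1,2)
  P={3,7}:  v_{3} + v_{7} = v_{1} + 2·v_{9}  so sig = (2; 1,2)
  P={5,8}:  v_{5} + v_{8} = v_{6} + 2·v_{9}  so sig = (2; 1,2)
  P={4,7}:  v_{4} + v_{7} = 2·v_{0} + v_{1} + 2·v_{5}  so sig = (2; 1,2,2)
  P={7,8}:  v_{7} + v_{8} = v_{0} + 3·v_{9}  so sig = (2; 1,3)
  P={0,2,5}:  v_{0} + v_{2} + v_{5} = 0  so sig = (3; —)
  P={0,3,5}:  v_{0} + v_{3} + v_{5} = v_{9}  so sig = (3; 1)
  P={0,1,5,9}:  v_{0} + v_{1} + v_{5} + v_{9} = v_{7}  so sig = (4; 1)
  P={0,3,6,9}:  v_{0} + v_{3} + v_{6} + v_{9} = v_{8}  so sig = (4; 1)

Hence PRS(X_Σ) =
    (2; —)
    (2; —)
    (2; 1)
    (2; 1,1)
    (2; 1,1)
    (2; 1,1,1)
    (2; 1,1,1)
    (2; 1,1,1)
    (2; 1,1,2)
    (2; 1,2)
    (2; 1,2)
    (2; 1,2,2)
    (2; 1,3)
    (3; —)
    (3; 1)
    (4; 1)
    (4; 1)
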